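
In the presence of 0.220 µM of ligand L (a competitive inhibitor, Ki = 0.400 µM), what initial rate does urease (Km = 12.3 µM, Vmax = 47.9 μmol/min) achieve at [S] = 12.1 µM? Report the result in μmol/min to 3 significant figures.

18.6 μmol/min

With α = 1 + [I]/Ki = 1 + 0.220/0.400 = 1.550, the competitive rate law is v = Vmax[S] / (αKm + [S]).
v = 47.9×12.1 / (1.550×12.3 + 12.1) = 579.6/31.16 = 18.6 μmol/min.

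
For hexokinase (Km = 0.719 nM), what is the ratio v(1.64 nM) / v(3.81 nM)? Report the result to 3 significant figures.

0.826

Since Vmax cancels, v₂/v₁ = [S]₂(Km+[S]₁) / [S]₁(Km+[S]₂).
= 1.64×(0.719+3.81) / (3.81×(0.719+1.64)) = 7.428/8.988 = 0.826.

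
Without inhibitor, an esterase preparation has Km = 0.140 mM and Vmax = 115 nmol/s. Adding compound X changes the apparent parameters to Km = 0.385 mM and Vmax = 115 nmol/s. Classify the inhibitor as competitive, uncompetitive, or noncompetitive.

Km increases (0.140 → 0.385 mM) while Vmax is unchanged — the hallmark of competitive inhibition.

competitive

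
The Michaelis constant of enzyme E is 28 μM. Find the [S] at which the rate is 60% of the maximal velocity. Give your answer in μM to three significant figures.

42.0 μM

v/Vmax = [S]/(Km+[S]) = 0.6, so [S] = Km·0.6/(1 − 0.6) = 28 × 1.500.
[S] = 42.0 μM.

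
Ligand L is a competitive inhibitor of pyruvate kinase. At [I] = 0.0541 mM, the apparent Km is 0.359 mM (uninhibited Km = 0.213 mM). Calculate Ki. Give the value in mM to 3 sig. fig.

Competitive: Km,app = α·Km with α = 1 + [I]/Ki.
α = Km,app/Km = 0.359/0.213 = 1.685.
Since α = 1 + [I]/Ki, [I]/Ki = 1.685 − 1 = 0.6854 and Ki = 0.0541/0.6854 = 0.0789 mM.

0.0789 mM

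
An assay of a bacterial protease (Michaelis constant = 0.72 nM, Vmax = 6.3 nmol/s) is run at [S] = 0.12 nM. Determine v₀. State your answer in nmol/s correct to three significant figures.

v = Vmax·[S]/(Km + [S]) = 6.3 × 0.12 / (0.72 + 0.12)
  = 0.7560 / 0.8400 = 0.900 nmol/s.

0.900 nmol/s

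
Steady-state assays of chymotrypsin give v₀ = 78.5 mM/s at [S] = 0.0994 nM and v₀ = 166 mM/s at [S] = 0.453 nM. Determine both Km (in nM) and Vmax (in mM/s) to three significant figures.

In reciprocal form, 1/v = (Km/Vmax)·(1/[S]) + 1/Vmax. The two points give (1/[S], 1/v) = (10.06, 0.01274) and (2.208, 0.006024).
Slope = (0.01274 − 0.006024)/(10.06 − 2.208) = 0.0008551; intercept = 0.01274 − 0.0008551×10.06 = 0.004137.
Vmax = 1/intercept = 242 mM/s; Km = slope × Vmax = 0.0008551 × 242 = 0.207 nM.

Km = 0.207 nM; Vmax = 242 mM/s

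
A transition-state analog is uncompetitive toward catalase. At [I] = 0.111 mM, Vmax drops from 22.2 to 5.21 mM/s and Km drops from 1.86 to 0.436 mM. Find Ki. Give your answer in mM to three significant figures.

Uncompetitive: Vmax,app = Vmax/α (and Km,app = Km/α) with α = 1 + [I]/Ki.
α = Vmax/Vmax,app = 22.2/5.21 = 4.261.
Ki = [I]/(α − 1) = 0.111/3.261 = 0.0340 mM.

0.0340 mM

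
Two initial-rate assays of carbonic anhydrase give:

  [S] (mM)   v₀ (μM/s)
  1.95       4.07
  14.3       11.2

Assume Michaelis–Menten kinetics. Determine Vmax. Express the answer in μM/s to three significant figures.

In reciprocal form, 1/v = (Km/Vmax)·(1/[S]) + 1/Vmax. The two points give (1/[S], 1/v) = (0.5128, 0.2457) and (0.06993, 0.08929).
Slope = (0.2457 − 0.08929)/(0.5128 − 0.06993) = 0.3532; intercept = 0.2457 − 0.3532×0.5128 = 0.06459.
Vmax = 1/intercept = 15.5 μM/s; Km = slope × Vmax = 0.3532 × 15.5 = 5.47 mM.

15.5 μM/s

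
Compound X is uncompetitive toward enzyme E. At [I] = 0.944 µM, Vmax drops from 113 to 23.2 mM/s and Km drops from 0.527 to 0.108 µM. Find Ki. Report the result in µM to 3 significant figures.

Uncompetitive: Vmax,app = Vmax/α (and Km,app = Km/α) with α = 1 + [I]/Ki.
α = Vmax/Vmax,app = 113/23.2 = 4.871.
Since α = 1 + [I]/Ki, [I]/Ki = 4.871 − 1 = 3.871 and Ki = 0.944/3.871 = 0.244 µM.

0.244 µM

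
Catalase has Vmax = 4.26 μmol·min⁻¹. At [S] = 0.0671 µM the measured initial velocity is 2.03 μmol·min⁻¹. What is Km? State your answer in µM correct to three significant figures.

v/Vmax = 2.03/4.26 = 0.4765 = [S]/(Km+[S]).
So Km + [S] = [S]/0.4765 = 0.1408 µM, giving Km = 0.1408 − 0.0671 = 0.0737 µM.

0.0737 µM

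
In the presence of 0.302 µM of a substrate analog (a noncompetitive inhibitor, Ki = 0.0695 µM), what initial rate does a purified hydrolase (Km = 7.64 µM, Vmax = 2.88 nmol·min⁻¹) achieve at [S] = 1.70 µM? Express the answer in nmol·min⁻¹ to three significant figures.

With α = 1 + [I]/Ki = 1 + 0.302/0.0695 = 5.345, the noncompetitive rate law is v = (Vmax/α)·[S] / (Km + [S]).
v = (2.88/5.345)×1.70 / (7.64 + 1.70) = 0.9159/9.340 = 0.0981 nmol·min⁻¹.

0.0981 nmol·min⁻¹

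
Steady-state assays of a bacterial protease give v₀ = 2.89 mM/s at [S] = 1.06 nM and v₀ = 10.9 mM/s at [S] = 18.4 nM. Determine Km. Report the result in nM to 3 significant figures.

From v = Vmax[S]/(Km+[S]), each point gives Vmax = v(Km+[S])/[S].
Equating: 2.89(Km+1.06)/1.06 = 10.9(Km+18.4)/18.4.
2.726·Km + 2.89 = 0.5924·Km + 10.9, so (2.726 − 0.5924)·Km = 10.9 − 2.89.
Km = 8.010/2.134 = 3.75 nM; then Vmax = 2.89(3.75+1.06)/1.06 = 13.1 mM/s.

3.75 nM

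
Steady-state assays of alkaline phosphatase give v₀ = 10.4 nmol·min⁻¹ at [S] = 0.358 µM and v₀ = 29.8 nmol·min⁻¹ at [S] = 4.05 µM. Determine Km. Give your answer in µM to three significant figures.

0.894 µM

From v = Vmax[S]/(Km+[S]), each point gives Vmax = v(Km+[S])/[S].
Equating: 10.4(Km+0.358)/0.358 = 29.8(Km+4.05)/4.05.
29.05·Km + 10.4 = 7.358·Km + 29.8, so (29.05 − 7.358)·Km = 29.8 − 10.4.
Km = 19.40/21.69 = 0.894 µM; then Vmax = 10.4(0.894+0.358)/0.358 = 36.4 nmol·min⁻¹.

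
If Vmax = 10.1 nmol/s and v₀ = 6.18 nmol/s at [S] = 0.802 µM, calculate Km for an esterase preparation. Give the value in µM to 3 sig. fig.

v/Vmax = 6.18/10.1 = 0.6119 = [S]/(Km+[S]).
So Km + [S] = [S]/0.6119 = 1.311 µM, giving Km = 1.311 − 0.802 = 0.509 µM.

0.509 µM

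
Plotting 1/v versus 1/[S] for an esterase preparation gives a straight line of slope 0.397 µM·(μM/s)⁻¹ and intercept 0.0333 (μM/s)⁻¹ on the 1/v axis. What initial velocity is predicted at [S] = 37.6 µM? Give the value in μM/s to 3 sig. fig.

22.8 μM/s

The y-intercept is 1/Vmax, so Vmax = 1/0.0333 = 30.0 μM/s.
The slope is Km/Vmax, so Km = 0.397 × 30.0 = 11.9 µM.
Then v = 30.0 × 37.6/(11.9 + 37.6) = 22.8 μM/s.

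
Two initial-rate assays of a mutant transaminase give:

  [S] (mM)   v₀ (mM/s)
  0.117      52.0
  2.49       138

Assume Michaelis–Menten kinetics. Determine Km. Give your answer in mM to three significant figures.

In reciprocal form, 1/v = (Km/Vmax)·(1/[S]) + 1/Vmax. The two points give (1/[S], 1/v) = (8.547, 0.01923) and (0.4016, 0.007246).
Slope = (0.01923 − 0.007246)/(8.547 − 0.4016) = 0.001471; intercept = 0.01923 − 0.001471×8.547 = 0.006655.
Vmax = 1/intercept = 150 mM/s; Km = slope × Vmax = 0.001471 × 150 = 0.221 mM.

0.221 mM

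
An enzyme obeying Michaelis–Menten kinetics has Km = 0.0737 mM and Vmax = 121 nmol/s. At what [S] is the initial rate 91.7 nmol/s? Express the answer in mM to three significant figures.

0.231 mM

The required fractional saturation is v/Vmax = 91.7/121 = 0.7579.
Then [S]/(Km+[S]) = 0.7579 ⇒ [S] = 0.0737 × 0.7579/(1 − 0.7579) = 0.231 mM.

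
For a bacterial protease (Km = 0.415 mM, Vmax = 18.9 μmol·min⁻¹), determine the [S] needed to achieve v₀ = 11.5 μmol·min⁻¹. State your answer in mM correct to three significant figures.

0.645 mM

The required fractional saturation is v/Vmax = 11.5/18.9 = 0.6085.
Then [S]/(Km+[S]) = 0.6085 ⇒ [S] = 0.415 × 0.6085/(1 − 0.6085) = 0.645 mM.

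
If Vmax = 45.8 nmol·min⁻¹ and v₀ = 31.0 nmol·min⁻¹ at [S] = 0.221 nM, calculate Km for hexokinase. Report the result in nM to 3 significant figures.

0.106 nM

From v = Vmax[S]/(Km+[S]), Km = [S](Vmax − v)/v.
Km = 0.221 × (45.8 − 31.0) / 31.0 = 3.271/31.0 = 0.106 nM.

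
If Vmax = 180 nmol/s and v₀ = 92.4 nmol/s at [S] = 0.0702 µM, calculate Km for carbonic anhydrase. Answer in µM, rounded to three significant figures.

v/Vmax = 92.4/180 = 0.5133 = [S]/(Km+[S]).
So Km + [S] = [S]/0.5133 = 0.1368 µM, giving Km = 0.1368 − 0.0702 = 0.0666 µM.

0.0666 µM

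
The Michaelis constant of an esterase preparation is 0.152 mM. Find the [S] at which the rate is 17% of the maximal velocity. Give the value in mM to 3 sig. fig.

0.0311 mM

v/Vmax = [S]/(Km+[S]) = 0.17, so [S] = Km·0.17/(1 − 0.17) = 0.152 × 0.2048.
[S] = 0.0311 mM.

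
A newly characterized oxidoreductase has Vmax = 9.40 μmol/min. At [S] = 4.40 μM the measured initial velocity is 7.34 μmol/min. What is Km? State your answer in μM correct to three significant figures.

1.23 μM

v/Vmax = 7.34/9.40 = 0.7809 = [S]/(Km+[S]).
So Km + [S] = [S]/0.7809 = 5.635 μM, giving Km = 5.635 − 4.40 = 1.23 μM.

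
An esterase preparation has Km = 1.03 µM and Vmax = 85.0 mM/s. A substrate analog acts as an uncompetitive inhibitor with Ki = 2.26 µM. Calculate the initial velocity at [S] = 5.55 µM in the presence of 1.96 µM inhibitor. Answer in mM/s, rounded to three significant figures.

With α = 1 + [I]/Ki = 1 + 1.96/2.26 = 1.867, the uncompetitive rate law is v = (Vmax/α)·[S] / (Km/α + [S]).
v = (85.0/1.867)×5.55 / (1.03/1.867 + 5.55) = 252.6/6.102 = 41.4 mM/s.

41.4 mM/s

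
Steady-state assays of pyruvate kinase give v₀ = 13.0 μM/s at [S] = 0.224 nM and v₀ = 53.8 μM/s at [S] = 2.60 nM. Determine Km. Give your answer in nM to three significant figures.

1.09 nM

From v = Vmax[S]/(Km+[S]), each point gives Vmax = v(Km+[S])/[S].
Equating: 13.0(Km+0.224)/0.224 = 53.8(Km+2.60)/2.60.
58.04·Km + 13.0 = 20.69·Km + 53.8, so (58.04 − 20.69)·Km = 53.8 − 13.0.
Km = 40.80/37.34 = 1.09 nM; then Vmax = 13.0(1.09+0.224)/0.224 = 76.4 μM/s.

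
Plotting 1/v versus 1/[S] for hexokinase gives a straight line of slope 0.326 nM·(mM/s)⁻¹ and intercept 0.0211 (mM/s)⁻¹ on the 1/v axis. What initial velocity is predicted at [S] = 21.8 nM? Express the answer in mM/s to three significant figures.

27.7 mM/s

The y-intercept is 1/Vmax, so Vmax = 1/0.0211 = 47.4 mM/s.
The slope is Km/Vmax, so Km = 0.326 × 47.4 = 15.5 nM.
Then v = 47.4 × 21.8/(15.5 + 21.8) = 27.7 mM/s.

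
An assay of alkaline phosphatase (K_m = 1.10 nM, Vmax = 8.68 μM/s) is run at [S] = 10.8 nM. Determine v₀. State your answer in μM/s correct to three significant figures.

[S]/(Km+[S]) = 10.8/11.90 = 0.9076, the fractional saturation.
v = 0.9076 × Vmax = 0.9076 × 8.68 = 7.88 μM/s.

7.88 μM/s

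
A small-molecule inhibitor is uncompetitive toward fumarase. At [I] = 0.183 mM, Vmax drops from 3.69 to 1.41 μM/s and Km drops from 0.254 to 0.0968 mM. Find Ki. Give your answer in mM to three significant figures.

Uncompetitive: Vmax,app = Vmax/α (and Km,app = Km/α) with α = 1 + [I]/Ki.
α = Vmax/Vmax,app = 3.69/1.41 = 2.617.
Since α = 1 + [I]/Ki, [I]/Ki = 2.617 − 1 = 1.617 and Ki = 0.183/1.617 = 0.113 mM.

0.113 mM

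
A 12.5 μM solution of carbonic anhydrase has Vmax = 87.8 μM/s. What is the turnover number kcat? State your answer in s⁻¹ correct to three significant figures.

7.02 s⁻¹

kcat = Vmax/[E]total = 87.8 μM/s / 12.5 μM = 7.02 s⁻¹.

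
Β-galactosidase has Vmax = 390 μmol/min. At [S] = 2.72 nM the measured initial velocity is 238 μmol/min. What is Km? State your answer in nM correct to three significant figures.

1.74 nM

From v = Vmax[S]/(Km+[S]), Km = [S](Vmax − v)/v.
Km = 2.72 × (390 − 238) / 238 = 413.4/238 = 1.74 nM.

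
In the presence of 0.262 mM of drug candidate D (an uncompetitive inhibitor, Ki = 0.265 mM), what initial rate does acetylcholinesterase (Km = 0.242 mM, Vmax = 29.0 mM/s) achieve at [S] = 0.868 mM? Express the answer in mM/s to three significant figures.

With α = 1 + [I]/Ki = 1 + 0.262/0.265 = 1.989, the uncompetitive rate law is v = (Vmax/α)·[S] / (Km/α + [S]).
v = (29.0/1.989)×0.868 / (0.242/1.989 + 0.868) = 12.66/0.9897 = 12.8 mM/s.

12.8 mM/s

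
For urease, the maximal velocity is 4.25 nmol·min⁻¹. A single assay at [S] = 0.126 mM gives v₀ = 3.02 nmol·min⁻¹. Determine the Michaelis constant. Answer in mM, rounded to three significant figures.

v/Vmax = 3.02/4.25 = 0.7106 = [S]/(Km+[S]).
So Km + [S] = [S]/0.7106 = 0.1773 mM, giving Km = 0.1773 − 0.126 = 0.0513 mM.

0.0513 mM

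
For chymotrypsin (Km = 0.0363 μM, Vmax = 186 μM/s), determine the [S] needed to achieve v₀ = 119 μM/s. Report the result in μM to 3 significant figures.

The required fractional saturation is v/Vmax = 119/186 = 0.6398.
Then [S]/(Km+[S]) = 0.6398 ⇒ [S] = 0.0363 × 0.6398/(1 − 0.6398) = 0.0645 μM.

0.0645 μM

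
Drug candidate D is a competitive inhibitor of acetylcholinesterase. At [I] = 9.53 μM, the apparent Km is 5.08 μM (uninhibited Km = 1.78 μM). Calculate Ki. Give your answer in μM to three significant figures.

Competitive: Km,app = α·Km with α = 1 + [I]/Ki.
α = Km,app/Km = 5.08/1.78 = 2.854.
Ki = [I]/(α − 1) = 9.53/1.854 = 5.14 μM.

5.14 μM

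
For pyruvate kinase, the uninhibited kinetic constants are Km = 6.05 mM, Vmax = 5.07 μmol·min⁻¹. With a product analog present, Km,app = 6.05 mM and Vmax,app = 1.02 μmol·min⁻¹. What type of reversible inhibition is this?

Vmax decreases (5.07 → 1.02 μmol·min⁻¹) while Km is unchanged — pure noncompetitive inhibition.

noncompetitive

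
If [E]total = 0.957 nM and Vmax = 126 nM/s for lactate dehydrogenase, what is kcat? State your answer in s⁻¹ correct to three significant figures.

kcat = Vmax/[E]total = 126 nM/s / 0.957 nM = 132 s⁻¹.

132 s⁻¹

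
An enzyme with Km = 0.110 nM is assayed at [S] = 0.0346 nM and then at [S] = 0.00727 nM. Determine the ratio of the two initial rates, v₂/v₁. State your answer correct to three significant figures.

0.259

Since Vmax cancels, v₂/v₁ = [S]₂(Km+[S]₁) / [S]₁(Km+[S]₂).
= 0.00727×(0.110+0.0346) / (0.0346×(0.110+0.00727)) = 0.001051/0.004058 = 0.259.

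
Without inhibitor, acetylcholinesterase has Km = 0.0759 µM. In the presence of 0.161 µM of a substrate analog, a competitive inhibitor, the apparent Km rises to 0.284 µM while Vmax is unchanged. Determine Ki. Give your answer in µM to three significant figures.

Competitive: Km,app = α·Km with α = 1 + [I]/Ki.
α = Km,app/Km = 0.284/0.0759 = 3.742.
Ki = [I]/(α − 1) = 0.161/2.742 = 0.0587 µM.

0.0587 µM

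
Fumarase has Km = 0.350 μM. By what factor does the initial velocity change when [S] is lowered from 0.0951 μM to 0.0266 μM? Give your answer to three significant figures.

0.331

The fractional saturations are [S]/(Km+[S]) = 0.0951/0.4451 = 0.2137 and 0.0266/0.3766 = 0.07063.
v₂/v₁ is just their ratio: 0.07063/0.2137 = 0.331.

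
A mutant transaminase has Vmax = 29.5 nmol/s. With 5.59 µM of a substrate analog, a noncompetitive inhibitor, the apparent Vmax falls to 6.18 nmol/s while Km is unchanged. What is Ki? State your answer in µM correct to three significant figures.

1.48 µM

Noncompetitive: Vmax,app = Vmax/α with α = 1 + [I]/Ki.
α = Vmax/Vmax,app = 29.5/6.18 = 4.773.
Since α = 1 + [I]/Ki, [I]/Ki = 4.773 − 1 = 3.773 and Ki = 5.59/3.773 = 1.48 µM.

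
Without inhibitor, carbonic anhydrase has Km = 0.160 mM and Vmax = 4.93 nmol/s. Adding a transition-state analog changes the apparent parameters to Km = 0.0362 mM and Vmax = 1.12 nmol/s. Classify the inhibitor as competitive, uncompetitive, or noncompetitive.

Both Km and Vmax decrease by the same factor (~4.42-fold) — characteristic of uncompetitive inhibition.

uncompetitive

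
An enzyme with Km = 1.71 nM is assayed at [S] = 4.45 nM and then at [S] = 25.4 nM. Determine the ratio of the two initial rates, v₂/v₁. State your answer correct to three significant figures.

1.30

Since Vmax cancels, v₂/v₁ = [S]₂(Km+[S]₁) / [S]₁(Km+[S]₂).
= 25.4×(1.71+4.45) / (4.45×(1.71+25.4)) = 156.5/120.6 = 1.30.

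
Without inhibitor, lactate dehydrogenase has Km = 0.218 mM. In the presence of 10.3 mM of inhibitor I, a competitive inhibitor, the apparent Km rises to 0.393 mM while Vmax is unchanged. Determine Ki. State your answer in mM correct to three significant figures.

12.8 mM

Competitive: Km,app = α·Km with α = 1 + [I]/Ki.
α = Km,app/Km = 0.393/0.218 = 1.803.
Since α = 1 + [I]/Ki, [I]/Ki = 1.803 − 1 = 0.8028 and Ki = 10.3/0.8028 = 12.8 mM.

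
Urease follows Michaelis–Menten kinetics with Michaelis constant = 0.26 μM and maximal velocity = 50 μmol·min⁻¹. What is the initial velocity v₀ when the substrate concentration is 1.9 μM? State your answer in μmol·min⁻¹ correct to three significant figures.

v = Vmax·[S]/(Km + [S]) = 50 × 1.9 / (0.26 + 1.9)
  = 95.00 / 2.160 = 44.0 μmol·min⁻¹.

44.0 μmol·min⁻¹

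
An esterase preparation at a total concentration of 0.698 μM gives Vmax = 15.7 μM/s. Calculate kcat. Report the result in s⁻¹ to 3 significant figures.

22.5 s⁻¹

kcat = Vmax/[E]total = 15.7 μM/s / 0.698 μM = 22.5 s⁻¹.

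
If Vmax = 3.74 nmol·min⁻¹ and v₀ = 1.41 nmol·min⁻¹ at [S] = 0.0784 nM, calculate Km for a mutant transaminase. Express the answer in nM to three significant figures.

0.130 nM

From v = Vmax[S]/(Km+[S]), Km = [S](Vmax − v)/v.
Km = 0.0784 × (3.74 − 1.41) / 1.41 = 0.1827/1.41 = 0.130 nM.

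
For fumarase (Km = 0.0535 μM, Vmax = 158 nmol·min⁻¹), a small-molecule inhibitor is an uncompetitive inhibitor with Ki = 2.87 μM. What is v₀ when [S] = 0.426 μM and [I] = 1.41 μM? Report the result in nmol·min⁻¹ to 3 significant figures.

97.7 nmol·min⁻¹

With α = 1 + [I]/Ki = 1 + 1.41/2.87 = 1.491, the uncompetitive rate law is v = (Vmax/α)·[S] / (Km/α + [S]).
v = (158/1.491)×0.426 / (0.0535/1.491 + 0.426) = 45.13/0.4619 = 97.7 nmol·min⁻¹.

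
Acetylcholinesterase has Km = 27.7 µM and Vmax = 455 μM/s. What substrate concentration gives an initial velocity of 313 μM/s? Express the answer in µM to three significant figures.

61.1 µM

Rearranging v = Vmax[S]/(Km+[S]) gives [S] = Km·v/(Vmax − v).
[S] = 27.7 × 313 / (455 − 313) = 8670/142.0 = 61.1 µM.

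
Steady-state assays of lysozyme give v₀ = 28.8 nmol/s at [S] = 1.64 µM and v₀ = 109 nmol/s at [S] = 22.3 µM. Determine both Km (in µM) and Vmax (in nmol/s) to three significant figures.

Km = 6.33 µM; Vmax = 140 nmol/s

In reciprocal form, 1/v = (Km/Vmax)·(1/[S]) + 1/Vmax. The two points give (1/[S], 1/v) = (0.6098, 0.03472) and (0.04484, 0.009174).
Slope = (0.03472 − 0.009174)/(0.6098 − 0.04484) = 0.04522; intercept = 0.03472 − 0.04522×0.6098 = 0.007146.
Vmax = 1/intercept = 140 nmol/s; Km = slope × Vmax = 0.04522 × 140 = 6.33 µM.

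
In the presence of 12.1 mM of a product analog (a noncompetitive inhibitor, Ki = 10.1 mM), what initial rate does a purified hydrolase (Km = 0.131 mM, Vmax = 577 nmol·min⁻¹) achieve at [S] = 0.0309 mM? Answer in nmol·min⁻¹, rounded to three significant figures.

With α = 1 + [I]/Ki = 1 + 12.1/10.1 = 2.198, the noncompetitive rate law is v = (Vmax/α)·[S] / (Km + [S]).
v = (577/2.198)×0.0309 / (0.131 + 0.0309) = 8.112/0.1619 = 50.1 nmol·min⁻¹.

50.1 nmol·min⁻¹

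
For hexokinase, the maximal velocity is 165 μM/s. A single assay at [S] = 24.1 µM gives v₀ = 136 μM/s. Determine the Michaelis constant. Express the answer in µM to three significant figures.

5.14 µM

From v = Vmax[S]/(Km+[S]), Km = [S](Vmax − v)/v.
Km = 24.1 × (165 − 136) / 136 = 698.9/136 = 5.14 µM.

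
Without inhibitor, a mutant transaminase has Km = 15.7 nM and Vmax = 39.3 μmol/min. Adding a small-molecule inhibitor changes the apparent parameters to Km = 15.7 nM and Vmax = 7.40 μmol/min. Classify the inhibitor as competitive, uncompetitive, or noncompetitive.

noncompetitive

Vmax decreases (39.3 → 7.40 μmol/min) while Km is unchanged — pure noncompetitive inhibition.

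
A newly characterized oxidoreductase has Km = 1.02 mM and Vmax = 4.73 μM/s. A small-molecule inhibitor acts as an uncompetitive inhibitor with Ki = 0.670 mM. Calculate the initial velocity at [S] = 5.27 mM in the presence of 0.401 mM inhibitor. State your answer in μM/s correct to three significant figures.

2.64 μM/s

α = 1 + [I]/Ki = 1 + 0.401/0.670 = 1.599.
For an uncompetitive inhibitor, both parameters are divided by α, giving Vmax/α and Km/α: Km,app = 0.638 mM, Vmax,app = 2.96 μM/s.
v = Vmax,app·[S]/(Km,app + [S]) = 2.96 × 5.27/(0.638 + 5.27) = 2.64 μM/s.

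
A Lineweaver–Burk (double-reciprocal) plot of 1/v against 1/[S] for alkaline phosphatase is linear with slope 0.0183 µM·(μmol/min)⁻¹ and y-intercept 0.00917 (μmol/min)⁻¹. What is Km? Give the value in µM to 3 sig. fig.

y-intercept = 1/Vmax ⇒ Vmax = 109 μmol/min; slope = Km/Vmax ⇒ Km = slope × Vmax.
Km = 0.0183 × 109 = 2.00 µM.

2.00 µM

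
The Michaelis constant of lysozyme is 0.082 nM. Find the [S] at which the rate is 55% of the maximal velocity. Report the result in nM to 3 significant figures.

0.100 nM

v/Vmax = [S]/(Km+[S]) = 0.55, so [S] = Km·0.55/(1 − 0.55) = 0.082 × 1.222.
[S] = 0.100 nM.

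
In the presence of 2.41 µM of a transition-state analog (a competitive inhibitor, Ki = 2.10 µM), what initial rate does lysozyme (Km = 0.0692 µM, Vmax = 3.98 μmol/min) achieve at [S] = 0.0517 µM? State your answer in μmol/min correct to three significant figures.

α = 1 + [I]/Ki = 1 + 2.41/2.10 = 2.148.
For a competitive inhibitor, Vmax is unchanged and the apparent Km becomes α·Km: Km,app = 0.149 µM, Vmax,app = 3.98 μmol/min.
v = Vmax,app·[S]/(Km,app + [S]) = 3.98 × 0.0517/(0.149 + 0.0517) = 1.03 μmol/min.

1.03 μmol/min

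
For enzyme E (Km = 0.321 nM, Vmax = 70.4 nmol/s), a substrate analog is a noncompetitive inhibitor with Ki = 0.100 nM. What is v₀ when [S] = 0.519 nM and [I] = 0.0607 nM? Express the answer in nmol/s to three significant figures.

α = 1 + [I]/Ki = 1 + 0.0607/0.100 = 1.607.
For a noncompetitive inhibitor, Vmax is reduced to Vmax/α while Km is unchanged: Km,app = 0.321 nM, Vmax,app = 43.8 nmol/s.
v = Vmax,app·[S]/(Km,app + [S]) = 43.8 × 0.519/(0.321 + 0.519) = 27.1 nmol/s.

27.1 nmol/s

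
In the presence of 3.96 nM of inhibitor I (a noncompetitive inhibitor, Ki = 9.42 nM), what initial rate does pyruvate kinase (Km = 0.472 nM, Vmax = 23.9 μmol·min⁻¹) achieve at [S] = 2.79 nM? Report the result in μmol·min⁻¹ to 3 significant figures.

With α = 1 + [I]/Ki = 1 + 3.96/9.42 = 1.420, the noncompetitive rate law is v = (Vmax/α)·[S] / (Km + [S]).
v = (23.9/1.420)×2.79 / (0.472 + 2.79) = 46.95/3.262 = 14.4 μmol·min⁻¹.

14.4 μmol·min⁻¹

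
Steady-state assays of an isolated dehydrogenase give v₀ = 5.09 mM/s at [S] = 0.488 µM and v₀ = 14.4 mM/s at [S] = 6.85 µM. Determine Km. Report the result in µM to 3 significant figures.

In reciprocal form, 1/v = (Km/Vmax)·(1/[S]) + 1/Vmax. The two points give (1/[S], 1/v) = (2.049, 0.1965) and (0.1460, 0.06944).
Slope = (0.1965 − 0.06944)/(2.049 − 0.1460) = 0.06674; intercept = 0.1965 − 0.06674×2.049 = 0.05970.
Vmax = 1/intercept = 16.8 mM/s; Km = slope × Vmax = 0.06674 × 16.8 = 1.12 µM.

1.12 µM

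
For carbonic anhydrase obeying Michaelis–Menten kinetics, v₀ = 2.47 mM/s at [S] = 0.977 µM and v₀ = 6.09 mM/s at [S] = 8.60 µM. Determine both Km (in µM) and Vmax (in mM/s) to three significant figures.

Km = 1.99 µM; Vmax = 7.50 mM/s

From v = Vmax[S]/(Km+[S]), each point gives Vmax = v(Km+[S])/[S].
Equating: 2.47(Km+0.977)/0.977 = 6.09(Km+8.60)/8.60.
2.528·Km + 2.47 = 0.7081·Km + 6.09, so (2.528 − 0.7081)·Km = 6.09 − 2.47.
Km = 3.620/1.820 = 1.99 µM; then Vmax = 2.47(1.99+0.977)/0.977 = 7.50 mM/s.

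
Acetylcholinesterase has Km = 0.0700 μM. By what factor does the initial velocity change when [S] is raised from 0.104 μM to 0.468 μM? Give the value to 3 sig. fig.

1.46

The fractional saturations are [S]/(Km+[S]) = 0.104/0.1740 = 0.5977 and 0.468/0.5380 = 0.8699.
v₂/v₁ is just their ratio: 0.8699/0.5977 = 1.46.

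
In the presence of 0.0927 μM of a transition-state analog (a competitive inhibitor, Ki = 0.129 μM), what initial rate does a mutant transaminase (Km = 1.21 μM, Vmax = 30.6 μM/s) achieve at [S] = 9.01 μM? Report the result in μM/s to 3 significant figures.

α = 1 + [I]/Ki = 1 + 0.0927/0.129 = 1.719.
For a competitive inhibitor, Vmax is unchanged and the apparent Km becomes α·Km: Km,app = 2.08 μM, Vmax,app = 30.6 μM/s.
v = Vmax,app·[S]/(Km,app + [S]) = 30.6 × 9.01/(2.08 + 9.01) = 24.9 μM/s.

24.9 μM/s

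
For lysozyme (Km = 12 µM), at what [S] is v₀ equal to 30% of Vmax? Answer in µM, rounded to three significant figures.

5.14 µM

v/Vmax = [S]/(Km+[S]) = 0.3, so [S] = Km·0.3/(1 − 0.3) = 12 × 0.4286.
[S] = 5.14 µM.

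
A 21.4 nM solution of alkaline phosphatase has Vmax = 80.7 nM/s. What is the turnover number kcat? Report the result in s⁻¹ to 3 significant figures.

3.77 s⁻¹

kcat = Vmax/[E]total = 80.7 nM/s / 21.4 nM = 3.77 s⁻¹.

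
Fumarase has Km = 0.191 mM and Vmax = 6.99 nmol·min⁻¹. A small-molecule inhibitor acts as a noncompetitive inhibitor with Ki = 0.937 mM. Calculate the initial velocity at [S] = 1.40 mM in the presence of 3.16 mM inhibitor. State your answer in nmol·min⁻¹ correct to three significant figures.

With α = 1 + [I]/Ki = 1 + 3.16/0.937 = 4.372, the noncompetitive rate law is v = (Vmax/α)·[S] / (Km + [S]).
v = (6.99/4.372)×1.40 / (0.191 + 1.40) = 2.238/1.591 = 1.41 nmol·min⁻¹.

1.41 nmol·min⁻¹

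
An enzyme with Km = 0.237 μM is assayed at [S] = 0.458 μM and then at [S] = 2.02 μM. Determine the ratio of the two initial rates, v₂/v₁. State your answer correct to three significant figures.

1.36

Since Vmax cancels, v₂/v₁ = [S]₂(Km+[S]₁) / [S]₁(Km+[S]₂).
= 2.02×(0.237+0.458) / (0.458×(0.237+2.02)) = 1.404/1.034 = 1.36.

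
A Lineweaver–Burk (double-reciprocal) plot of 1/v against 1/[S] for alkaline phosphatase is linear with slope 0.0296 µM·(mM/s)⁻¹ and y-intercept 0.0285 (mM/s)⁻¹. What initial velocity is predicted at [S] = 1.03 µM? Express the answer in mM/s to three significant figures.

17.5 mM/s

The y-intercept is 1/Vmax, so Vmax = 1/0.0285 = 35.1 mM/s.
The slope is Km/Vmax, so Km = 0.0296 × 35.1 = 1.04 µM.
Then v = 35.1 × 1.03/(1.04 + 1.03) = 17.5 mM/s.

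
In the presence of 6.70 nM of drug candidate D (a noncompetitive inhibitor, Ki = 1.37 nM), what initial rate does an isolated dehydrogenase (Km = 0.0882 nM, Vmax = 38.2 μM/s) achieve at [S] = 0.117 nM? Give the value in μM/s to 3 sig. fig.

3.70 μM/s

α = 1 + [I]/Ki = 1 + 6.70/1.37 = 5.891.
For a noncompetitive inhibitor, Vmax is reduced to Vmax/α while Km is unchanged: Km,app = 0.0882 nM, Vmax,app = 6.49 μM/s.
v = Vmax,app·[S]/(Km,app + [S]) = 6.49 × 0.117/(0.0882 + 0.117) = 3.70 μM/s.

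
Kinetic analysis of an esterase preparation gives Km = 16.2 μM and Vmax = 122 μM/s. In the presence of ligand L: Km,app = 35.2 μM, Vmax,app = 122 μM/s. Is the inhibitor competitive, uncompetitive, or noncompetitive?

competitive

Km increases (16.2 → 35.2 μM) while Vmax is unchanged — the hallmark of competitive inhibition.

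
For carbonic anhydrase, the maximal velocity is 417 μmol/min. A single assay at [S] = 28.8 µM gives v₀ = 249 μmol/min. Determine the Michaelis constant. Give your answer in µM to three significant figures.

From v = Vmax[S]/(Km+[S]), Km = [S](Vmax − v)/v.
Km = 28.8 × (417 − 249) / 249 = 4838/249 = 19.4 µM.

19.4 µM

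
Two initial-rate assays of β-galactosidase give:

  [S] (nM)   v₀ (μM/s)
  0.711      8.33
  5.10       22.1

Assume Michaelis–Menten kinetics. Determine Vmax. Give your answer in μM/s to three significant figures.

In reciprocal form, 1/v = (Km/Vmax)·(1/[S]) + 1/Vmax. The two points give (1/[S], 1/v) = (1.406, 0.1200) and (0.1961, 0.04525).
Slope = (0.1200 − 0.04525)/(1.406 − 0.1961) = 0.06180; intercept = 0.1200 − 0.06180×1.406 = 0.03313.
Vmax = 1/intercept = 30.2 μM/s; Km = slope × Vmax = 0.06180 × 30.2 = 1.87 nM.

30.2 μM/s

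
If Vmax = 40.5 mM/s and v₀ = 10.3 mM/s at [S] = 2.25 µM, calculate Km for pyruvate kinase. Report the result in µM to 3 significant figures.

6.60 µM

From v = Vmax[S]/(Km+[S]), Km = [S](Vmax − v)/v.
Km = 2.25 × (40.5 − 10.3) / 10.3 = 67.95/10.3 = 6.60 µM.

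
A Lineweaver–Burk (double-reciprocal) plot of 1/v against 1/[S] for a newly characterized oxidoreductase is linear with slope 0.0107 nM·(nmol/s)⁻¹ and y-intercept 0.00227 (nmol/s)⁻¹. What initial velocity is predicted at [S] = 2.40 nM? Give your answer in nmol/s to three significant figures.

The y-intercept is 1/Vmax, so Vmax = 1/0.00227 = 441 nmol/s.
The slope is Km/Vmax, so Km = 0.0107 × 441 = 4.71 nM.
Then v = 441 × 2.40/(4.71 + 2.40) = 149 nmol/s.

149 nmol/s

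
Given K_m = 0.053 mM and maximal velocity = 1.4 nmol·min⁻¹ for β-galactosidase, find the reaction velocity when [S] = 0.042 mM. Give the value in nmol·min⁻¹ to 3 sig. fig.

0.619 nmol·min⁻¹

v = Vmax·[S]/(Km + [S]) = 1.4 × 0.042 / (0.053 + 0.042)
  = 0.05880 / 0.09500 = 0.619 nmol·min⁻¹.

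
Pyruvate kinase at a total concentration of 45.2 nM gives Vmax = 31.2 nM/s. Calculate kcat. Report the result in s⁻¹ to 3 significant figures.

kcat = Vmax/[E]total = 31.2 nM/s / 45.2 nM = 0.690 s⁻¹.

0.690 s⁻¹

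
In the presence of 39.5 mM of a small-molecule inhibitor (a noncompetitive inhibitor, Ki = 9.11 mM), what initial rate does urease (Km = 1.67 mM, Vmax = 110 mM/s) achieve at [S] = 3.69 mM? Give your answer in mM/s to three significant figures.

14.2 mM/s

With α = 1 + [I]/Ki = 1 + 39.5/9.11 = 5.336, the noncompetitive rate law is v = (Vmax/α)·[S] / (Km + [S]).
v = (110/5.336)×3.69 / (1.67 + 3.69) = 76.07/5.360 = 14.2 mM/s.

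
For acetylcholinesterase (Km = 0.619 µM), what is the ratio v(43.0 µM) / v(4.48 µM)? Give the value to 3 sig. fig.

1.12

The fractional saturations are [S]/(Km+[S]) = 4.48/5.099 = 0.8786 and 43.0/43.62 = 0.9858.
v₂/v₁ is just their ratio: 0.9858/0.8786 = 1.12.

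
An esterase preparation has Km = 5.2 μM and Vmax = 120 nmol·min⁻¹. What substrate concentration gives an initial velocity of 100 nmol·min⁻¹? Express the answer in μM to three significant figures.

The required fractional saturation is v/Vmax = 100/120 = 0.8333.
Then [S]/(Km+[S]) = 0.8333 ⇒ [S] = 5.2 × 0.8333/(1 − 0.8333) = 26.0 μM.

26.0 μM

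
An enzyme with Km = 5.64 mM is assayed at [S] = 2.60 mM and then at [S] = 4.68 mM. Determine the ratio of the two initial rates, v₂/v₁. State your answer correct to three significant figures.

Since Vmax cancels, v₂/v₁ = [S]₂(Km+[S]₁) / [S]₁(Km+[S]₂).
= 4.68×(5.64+2.60) / (2.60×(5.64+4.68)) = 38.56/26.83 = 1.44.

1.44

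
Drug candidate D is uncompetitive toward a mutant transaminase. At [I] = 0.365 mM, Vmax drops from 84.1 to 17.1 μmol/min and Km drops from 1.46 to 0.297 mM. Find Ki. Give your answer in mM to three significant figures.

Uncompetitive: Vmax,app = Vmax/α (and Km,app = Km/α) with α = 1 + [I]/Ki.
α = Vmax/Vmax,app = 84.1/17.1 = 4.918.
Since α = 1 + [I]/Ki, [I]/Ki = 4.918 − 1 = 3.918 and Ki = 0.365/3.918 = 0.0932 mM.

0.0932 mM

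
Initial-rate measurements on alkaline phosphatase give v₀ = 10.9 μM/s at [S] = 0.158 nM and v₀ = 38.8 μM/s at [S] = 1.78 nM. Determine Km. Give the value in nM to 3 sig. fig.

From v = Vmax[S]/(Km+[S]), each point gives Vmax = v(Km+[S])/[S].
Equating: 10.9(Km+0.158)/0.158 = 38.8(Km+1.78)/1.78.
68.99·Km + 10.9 = 21.80·Km + 38.8, so (68.99 − 21.80)·Km = 38.8 − 10.9.
Km = 27.90/47.19 = 0.591 nM; then Vmax = 10.9(0.591+0.158)/0.158 = 51.7 μM/s.

0.591 nM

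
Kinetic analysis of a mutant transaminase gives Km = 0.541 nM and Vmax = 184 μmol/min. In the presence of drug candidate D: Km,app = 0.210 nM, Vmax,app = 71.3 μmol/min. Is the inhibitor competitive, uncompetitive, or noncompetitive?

Both Km and Vmax decrease by the same factor (~2.58-fold) — characteristic of uncompetitive inhibition.

uncompetitive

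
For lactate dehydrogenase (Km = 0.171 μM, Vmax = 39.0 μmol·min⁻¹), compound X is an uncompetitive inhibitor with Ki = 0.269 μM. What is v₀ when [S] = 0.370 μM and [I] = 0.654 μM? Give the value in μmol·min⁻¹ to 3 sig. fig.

With α = 1 + [I]/Ki = 1 + 0.654/0.269 = 3.431, the uncompetitive rate law is v = (Vmax/α)·[S] / (Km/α + [S]).
v = (39.0/3.431)×0.370 / (0.171/3.431 + 0.370) = 4.205/0.4198 = 10.0 μmol·min⁻¹.

10.0 μmol·min⁻¹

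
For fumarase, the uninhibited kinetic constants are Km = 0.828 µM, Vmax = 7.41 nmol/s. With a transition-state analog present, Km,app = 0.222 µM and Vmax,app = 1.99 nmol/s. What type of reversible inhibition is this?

uncompetitive

Both Km and Vmax decrease by the same factor (~3.73-fold) — characteristic of uncompetitive inhibition.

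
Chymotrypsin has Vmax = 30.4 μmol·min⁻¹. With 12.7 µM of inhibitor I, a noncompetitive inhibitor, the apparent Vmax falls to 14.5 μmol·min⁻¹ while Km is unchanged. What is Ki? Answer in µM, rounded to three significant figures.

Noncompetitive: Vmax,app = Vmax/α with α = 1 + [I]/Ki.
α = Vmax/Vmax,app = 30.4/14.5 = 2.097.
Since α = 1 + [I]/Ki, [I]/Ki = 2.097 − 1 = 1.097 and Ki = 12.7/1.097 = 11.6 µM.

11.6 µM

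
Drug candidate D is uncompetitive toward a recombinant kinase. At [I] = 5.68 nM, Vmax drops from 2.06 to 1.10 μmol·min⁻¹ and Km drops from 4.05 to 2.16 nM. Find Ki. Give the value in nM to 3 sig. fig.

6.51 nM

Uncompetitive: Vmax,app = Vmax/α (and Km,app = Km/α) with α = 1 + [I]/Ki.
α = Vmax/Vmax,app = 2.06/1.10 = 1.873.
Ki = [I]/(α − 1) = 5.68/0.8727 = 6.51 nM.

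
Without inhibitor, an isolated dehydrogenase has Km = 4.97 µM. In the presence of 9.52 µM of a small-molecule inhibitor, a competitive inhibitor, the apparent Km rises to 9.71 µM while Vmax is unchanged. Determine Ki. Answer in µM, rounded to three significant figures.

Competitive: Km,app = α·Km with α = 1 + [I]/Ki.
α = Km,app/Km = 9.71/4.97 = 1.954.
Since α = 1 + [I]/Ki, [I]/Ki = 1.954 − 1 = 0.9537 and Ki = 9.52/0.9537 = 9.98 µM.

9.98 µM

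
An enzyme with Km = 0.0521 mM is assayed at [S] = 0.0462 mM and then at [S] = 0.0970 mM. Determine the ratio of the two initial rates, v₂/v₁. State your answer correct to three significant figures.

1.38

The fractional saturations are [S]/(Km+[S]) = 0.0462/0.09830 = 0.4700 and 0.0970/0.1491 = 0.6506.
v₂/v₁ is just their ratio: 0.6506/0.4700 = 1.38.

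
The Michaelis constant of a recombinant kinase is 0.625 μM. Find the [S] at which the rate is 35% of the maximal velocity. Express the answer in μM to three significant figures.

v/Vmax = [S]/(Km+[S]) = 0.35, so [S] = Km·0.35/(1 − 0.35) = 0.625 × 0.5385.
[S] = 0.337 μM.

0.337 μM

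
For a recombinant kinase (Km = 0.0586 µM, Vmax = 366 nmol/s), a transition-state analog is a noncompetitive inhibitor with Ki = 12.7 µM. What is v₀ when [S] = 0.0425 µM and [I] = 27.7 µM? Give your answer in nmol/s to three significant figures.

With α = 1 + [I]/Ki = 1 + 27.7/12.7 = 3.181, the noncompetitive rate law is v = (Vmax/α)·[S] / (Km + [S]).
v = (366/3.181)×0.0425 / (0.0586 + 0.0425) = 4.890/0.1011 = 48.4 nmol/s.

48.4 nmol/s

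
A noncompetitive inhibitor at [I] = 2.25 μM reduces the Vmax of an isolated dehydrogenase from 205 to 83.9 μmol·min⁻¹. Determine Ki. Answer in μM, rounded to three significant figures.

Noncompetitive: Vmax,app = Vmax/α with α = 1 + [I]/Ki.
α = Vmax/Vmax,app = 205/83.9 = 2.443.
Since α = 1 + [I]/Ki, [I]/Ki = 2.443 − 1 = 1.443 and Ki = 2.25/1.443 = 1.56 μM.

1.56 μM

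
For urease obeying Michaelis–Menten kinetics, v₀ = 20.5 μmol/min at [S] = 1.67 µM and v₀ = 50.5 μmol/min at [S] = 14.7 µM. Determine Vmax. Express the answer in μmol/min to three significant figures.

62.2 μmol/min

From v = Vmax[S]/(Km+[S]), each point gives Vmax = v(Km+[S])/[S].
Equating: 20.5(Km+1.67)/1.67 = 50.5(Km+14.7)/14.7.
12.28·Km + 20.5 = 3.435·Km + 50.5, so (12.28 − 3.435)·Km = 50.5 − 20.5.
Km = 30.00/8.840 = 3.39 µM; then Vmax = 20.5(3.39+1.67)/1.67 = 62.2 μmol/min.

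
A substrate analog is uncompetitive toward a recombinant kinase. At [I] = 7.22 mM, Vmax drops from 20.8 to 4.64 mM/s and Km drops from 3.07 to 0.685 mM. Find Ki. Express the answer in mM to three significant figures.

2.07 mM

Uncompetitive: Vmax,app = Vmax/α (and Km,app = Km/α) with α = 1 + [I]/Ki.
α = Vmax/Vmax,app = 20.8/4.64 = 4.483.
Ki = [I]/(α − 1) = 7.22/3.483 = 2.07 mM.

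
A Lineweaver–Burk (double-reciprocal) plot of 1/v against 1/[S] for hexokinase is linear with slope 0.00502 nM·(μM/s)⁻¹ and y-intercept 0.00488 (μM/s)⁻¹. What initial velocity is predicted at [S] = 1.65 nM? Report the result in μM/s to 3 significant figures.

The y-intercept is 1/Vmax, so Vmax = 1/0.00488 = 205 μM/s.
The slope is Km/Vmax, so Km = 0.00502 × 205 = 1.03 nM.
Then v = 205 × 1.65/(1.03 + 1.65) = 126 μM/s.

126 μM/s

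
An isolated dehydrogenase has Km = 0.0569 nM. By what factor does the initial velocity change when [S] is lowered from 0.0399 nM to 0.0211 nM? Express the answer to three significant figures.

0.656

The fractional saturations are [S]/(Km+[S]) = 0.0399/0.09680 = 0.4122 and 0.0211/0.07800 = 0.2705.
v₂/v₁ is just their ratio: 0.2705/0.4122 = 0.656.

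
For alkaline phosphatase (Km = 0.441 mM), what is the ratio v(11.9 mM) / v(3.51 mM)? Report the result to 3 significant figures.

1.09

The fractional saturations are [S]/(Km+[S]) = 3.51/3.951 = 0.8884 and 11.9/12.34 = 0.9643.
v₂/v₁ is just their ratio: 0.9643/0.8884 = 1.09.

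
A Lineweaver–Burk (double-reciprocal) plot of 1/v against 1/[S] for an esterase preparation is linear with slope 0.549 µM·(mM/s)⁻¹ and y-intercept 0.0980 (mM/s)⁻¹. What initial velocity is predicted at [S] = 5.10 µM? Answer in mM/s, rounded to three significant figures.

4.86 mM/s

The y-intercept is 1/Vmax, so Vmax = 1/0.0980 = 10.2 mM/s.
The slope is Km/Vmax, so Km = 0.549 × 10.2 = 5.60 µM.
Then v = 10.2 × 5.10/(5.60 + 5.10) = 4.86 mM/s.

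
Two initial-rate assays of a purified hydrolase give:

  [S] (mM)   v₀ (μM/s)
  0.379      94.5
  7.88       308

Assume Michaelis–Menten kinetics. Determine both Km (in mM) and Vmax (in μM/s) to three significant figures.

Km = 1.02 mM; Vmax = 348 μM/s

From v = Vmax[S]/(Km+[S]), each point gives Vmax = v(Km+[S])/[S].
Equating: 94.5(Km+0.379)/0.379 = 308(Km+7.88)/7.88.
249.3·Km + 94.5 = 39.09·Km + 308, so (249.3 − 39.09)·Km = 308 − 94.5.
Km = 213.5/210.3 = 1.02 mM; then Vmax = 94.5(1.02+0.379)/0.379 = 348 μM/s.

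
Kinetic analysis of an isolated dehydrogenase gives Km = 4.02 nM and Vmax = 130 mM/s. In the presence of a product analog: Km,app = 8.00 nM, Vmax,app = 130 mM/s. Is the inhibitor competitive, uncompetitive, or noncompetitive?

Km increases (4.02 → 8.00 nM) while Vmax is unchanged — the hallmark of competitive inhibition.

competitive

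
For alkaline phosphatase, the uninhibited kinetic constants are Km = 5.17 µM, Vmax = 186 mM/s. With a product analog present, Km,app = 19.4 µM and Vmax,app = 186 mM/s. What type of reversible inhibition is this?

competitive

Km increases (5.17 → 19.4 µM) while Vmax is unchanged — the hallmark of competitive inhibition.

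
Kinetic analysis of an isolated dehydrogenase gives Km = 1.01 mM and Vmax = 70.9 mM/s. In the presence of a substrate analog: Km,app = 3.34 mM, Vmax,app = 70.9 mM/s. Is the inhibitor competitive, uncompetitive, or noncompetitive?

competitive

Km increases (1.01 → 3.34 mM) while Vmax is unchanged — the hallmark of competitive inhibition.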